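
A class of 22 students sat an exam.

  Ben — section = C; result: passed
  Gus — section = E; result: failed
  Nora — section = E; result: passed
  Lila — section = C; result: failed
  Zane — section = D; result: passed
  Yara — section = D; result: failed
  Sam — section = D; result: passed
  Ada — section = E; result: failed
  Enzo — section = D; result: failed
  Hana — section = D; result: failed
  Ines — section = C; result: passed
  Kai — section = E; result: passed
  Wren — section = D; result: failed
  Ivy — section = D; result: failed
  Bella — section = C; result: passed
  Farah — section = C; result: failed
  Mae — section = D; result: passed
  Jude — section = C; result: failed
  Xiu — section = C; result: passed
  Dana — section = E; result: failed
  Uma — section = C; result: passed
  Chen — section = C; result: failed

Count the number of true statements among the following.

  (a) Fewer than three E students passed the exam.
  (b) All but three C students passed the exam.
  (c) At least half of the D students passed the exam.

1

(a) E: |A| = 5, |A ∩ B| = 2; needs |A ∩ B| < 3 — true.
(b) C: |A| = 9, |A ∩ B| = 5; needs |A ∖ B| = 3 — false.
(c) D: |A| = 8, |A ∩ B| = 3; needs |A ∩ B| ≥ |A ∖ B| — false.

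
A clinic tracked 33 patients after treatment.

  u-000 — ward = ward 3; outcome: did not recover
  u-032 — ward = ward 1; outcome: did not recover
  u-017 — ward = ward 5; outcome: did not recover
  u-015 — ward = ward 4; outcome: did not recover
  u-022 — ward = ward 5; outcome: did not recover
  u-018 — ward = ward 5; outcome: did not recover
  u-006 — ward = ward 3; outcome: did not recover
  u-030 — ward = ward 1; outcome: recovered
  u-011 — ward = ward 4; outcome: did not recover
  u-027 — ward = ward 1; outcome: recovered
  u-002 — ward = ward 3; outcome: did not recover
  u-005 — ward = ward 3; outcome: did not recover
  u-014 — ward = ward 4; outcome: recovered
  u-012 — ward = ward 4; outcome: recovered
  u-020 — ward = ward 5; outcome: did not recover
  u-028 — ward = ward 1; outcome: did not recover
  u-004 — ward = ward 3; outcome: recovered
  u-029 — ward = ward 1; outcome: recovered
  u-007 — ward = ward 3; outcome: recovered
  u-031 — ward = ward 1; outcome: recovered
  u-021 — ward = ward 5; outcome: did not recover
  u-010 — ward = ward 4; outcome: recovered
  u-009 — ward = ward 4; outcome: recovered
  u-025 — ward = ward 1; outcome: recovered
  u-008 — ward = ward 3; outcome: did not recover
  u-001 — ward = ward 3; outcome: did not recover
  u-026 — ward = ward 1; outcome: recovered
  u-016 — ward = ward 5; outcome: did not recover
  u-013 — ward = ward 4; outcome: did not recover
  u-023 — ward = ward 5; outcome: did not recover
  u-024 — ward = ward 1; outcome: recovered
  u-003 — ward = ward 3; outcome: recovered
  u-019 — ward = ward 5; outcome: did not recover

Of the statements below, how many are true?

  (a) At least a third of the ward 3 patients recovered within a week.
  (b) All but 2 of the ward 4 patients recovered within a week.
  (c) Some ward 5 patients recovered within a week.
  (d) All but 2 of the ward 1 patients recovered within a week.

(a) ward 3: |A| = 9, |A ∩ B| = 3; needs |A ∩ B| / |A| ≥ 1/3 — true.
(b) ward 4: |A| = 7, |A ∩ B| = 4; needs |A ∖ B| = 2 — false.
(c) ward 5: |A| = 8, |A ∩ B| = 0; needs A ∩ B ≠ ∅ (|A ∩ B| ≥ 1) — false.
(d) ward 1: |A| = 9, |A ∩ B| = 7; needs |A ∖ B| = 2 — true.

2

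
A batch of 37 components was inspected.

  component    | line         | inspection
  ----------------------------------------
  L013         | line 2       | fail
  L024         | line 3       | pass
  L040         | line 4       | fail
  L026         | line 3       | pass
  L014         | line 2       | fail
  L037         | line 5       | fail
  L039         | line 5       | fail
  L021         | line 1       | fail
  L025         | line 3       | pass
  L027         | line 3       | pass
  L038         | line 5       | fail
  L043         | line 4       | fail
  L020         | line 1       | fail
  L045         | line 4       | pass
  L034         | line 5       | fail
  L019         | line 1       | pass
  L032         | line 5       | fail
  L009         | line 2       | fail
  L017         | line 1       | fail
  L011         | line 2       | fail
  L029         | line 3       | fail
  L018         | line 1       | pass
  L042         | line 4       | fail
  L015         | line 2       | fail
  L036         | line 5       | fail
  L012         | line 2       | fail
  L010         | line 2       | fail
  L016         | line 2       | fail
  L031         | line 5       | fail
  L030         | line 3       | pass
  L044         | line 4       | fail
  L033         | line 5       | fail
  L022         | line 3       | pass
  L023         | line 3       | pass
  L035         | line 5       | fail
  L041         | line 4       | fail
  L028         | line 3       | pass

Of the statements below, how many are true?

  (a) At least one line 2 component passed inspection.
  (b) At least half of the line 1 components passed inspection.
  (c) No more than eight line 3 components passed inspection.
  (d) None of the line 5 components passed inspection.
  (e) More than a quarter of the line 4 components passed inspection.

2

(a) line 2: |A| = 8, |A ∩ B| = 0; needs A ∩ B ≠ ∅ (|A ∩ B| ≥ 1) — false.
(b) line 1: |A| = 5, |A ∩ B| = 2; needs |A ∩ B| ≥ |A ∖ B| — false.
(c) line 3: |A| = 9, |A ∩ B| = 8; needs |A ∩ B| ≤ 8 — true.
(d) line 5: |A| = 9, |A ∩ B| = 0; needs A ∩ B = ∅ (|A ∩ B| = 0) — true.
(e) line 4: |A| = 6, |A ∩ B| = 1; needs |A ∩ B| / |A| > 1/4 — false.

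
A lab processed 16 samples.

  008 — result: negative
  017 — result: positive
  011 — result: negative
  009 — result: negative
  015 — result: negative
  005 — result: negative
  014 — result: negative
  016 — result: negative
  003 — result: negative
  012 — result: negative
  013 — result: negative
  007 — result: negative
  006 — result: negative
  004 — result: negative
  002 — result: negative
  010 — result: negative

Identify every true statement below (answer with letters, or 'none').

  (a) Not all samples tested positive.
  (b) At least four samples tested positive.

|A| = 16, |A ∩ B| = 1, |A ∖ B| = 15.
(a) A ⊄ B (|A ∖ B| ≥ 1): holds.
(b) |A ∩ B| ≥ 4: fails.

(a)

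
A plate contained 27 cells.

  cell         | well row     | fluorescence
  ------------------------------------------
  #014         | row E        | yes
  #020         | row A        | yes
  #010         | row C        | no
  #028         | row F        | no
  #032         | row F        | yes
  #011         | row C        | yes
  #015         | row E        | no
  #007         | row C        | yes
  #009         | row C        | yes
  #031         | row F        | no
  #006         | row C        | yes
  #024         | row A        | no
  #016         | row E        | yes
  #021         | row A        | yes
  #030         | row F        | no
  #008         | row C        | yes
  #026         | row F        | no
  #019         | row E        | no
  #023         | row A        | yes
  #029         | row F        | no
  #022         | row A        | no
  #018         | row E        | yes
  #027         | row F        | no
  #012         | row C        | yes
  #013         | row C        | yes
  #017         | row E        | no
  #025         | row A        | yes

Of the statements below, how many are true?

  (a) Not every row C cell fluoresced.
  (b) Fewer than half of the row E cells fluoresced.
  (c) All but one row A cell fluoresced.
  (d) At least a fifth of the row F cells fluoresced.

(a) row C: |A| = 8, |A ∩ B| = 7; needs A ⊄ B (|A ∖ B| ≥ 1) — true.
(b) row E: |A| = 6, |A ∩ B| = 3; needs |A ∩ B| < |A ∖ B| — false.
(c) row A: |A| = 6, |A ∩ B| = 4; needs |A ∖ B| = 1 — false.
(d) row F: |A| = 7, |A ∩ B| = 1; needs |A ∩ B| / |A| ≥ 1/5 — false.

1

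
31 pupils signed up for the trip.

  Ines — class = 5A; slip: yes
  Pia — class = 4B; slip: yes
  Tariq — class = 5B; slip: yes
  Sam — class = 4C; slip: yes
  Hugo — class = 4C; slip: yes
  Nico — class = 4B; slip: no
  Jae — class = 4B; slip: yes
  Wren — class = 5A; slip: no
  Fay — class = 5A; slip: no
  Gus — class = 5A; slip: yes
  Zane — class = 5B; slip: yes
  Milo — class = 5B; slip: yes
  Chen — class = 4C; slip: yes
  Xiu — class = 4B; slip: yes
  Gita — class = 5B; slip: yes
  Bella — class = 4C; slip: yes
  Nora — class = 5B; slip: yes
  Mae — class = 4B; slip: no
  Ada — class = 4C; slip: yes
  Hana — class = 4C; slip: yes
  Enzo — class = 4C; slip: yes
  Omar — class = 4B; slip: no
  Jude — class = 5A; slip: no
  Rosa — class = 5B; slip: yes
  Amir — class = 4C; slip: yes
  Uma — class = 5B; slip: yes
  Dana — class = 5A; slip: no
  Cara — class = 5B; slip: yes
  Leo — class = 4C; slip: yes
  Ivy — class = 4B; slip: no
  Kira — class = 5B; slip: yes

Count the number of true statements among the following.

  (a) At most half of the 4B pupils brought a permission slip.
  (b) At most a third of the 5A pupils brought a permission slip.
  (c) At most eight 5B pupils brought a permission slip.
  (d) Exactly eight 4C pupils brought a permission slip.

2

(a) 4B: |A| = 7, |A ∩ B| = 3; needs |A ∩ B| ≤ |A ∖ B| — true.
(b) 5A: |A| = 6, |A ∩ B| = 2; needs |A ∩ B| / |A| ≤ 1/3 — true.
(c) 5B: |A| = 9, |A ∩ B| = 9; needs |A ∩ B| ≤ 8 — false.
(d) 4C: |A| = 9, |A ∩ B| = 9; needs |A ∩ B| = 8 — false.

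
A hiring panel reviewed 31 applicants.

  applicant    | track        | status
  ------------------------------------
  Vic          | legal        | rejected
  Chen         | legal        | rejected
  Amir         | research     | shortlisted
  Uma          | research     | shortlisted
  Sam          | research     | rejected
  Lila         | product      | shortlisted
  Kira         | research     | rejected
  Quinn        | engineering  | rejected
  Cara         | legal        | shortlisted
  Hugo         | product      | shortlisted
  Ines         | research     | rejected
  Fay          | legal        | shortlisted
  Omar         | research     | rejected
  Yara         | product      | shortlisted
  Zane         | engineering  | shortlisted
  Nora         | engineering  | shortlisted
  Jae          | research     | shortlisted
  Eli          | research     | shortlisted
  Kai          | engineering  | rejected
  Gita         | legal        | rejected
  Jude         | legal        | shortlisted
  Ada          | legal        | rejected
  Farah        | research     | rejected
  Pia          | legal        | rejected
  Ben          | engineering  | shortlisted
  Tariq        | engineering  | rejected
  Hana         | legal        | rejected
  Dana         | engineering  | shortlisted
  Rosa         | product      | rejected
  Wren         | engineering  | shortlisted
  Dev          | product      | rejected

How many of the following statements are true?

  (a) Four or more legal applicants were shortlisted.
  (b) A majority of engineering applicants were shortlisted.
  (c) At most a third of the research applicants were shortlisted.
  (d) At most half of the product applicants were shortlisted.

1

(a) legal: |A| = 9, |A ∩ B| = 3; needs |A ∩ B| ≥ 4 — false.
(b) engineering: |A| = 8, |A ∩ B| = 5; needs |A ∩ B| > |A ∖ B| — true.
(c) research: |A| = 9, |A ∩ B| = 4; needs |A ∩ B| / |A| ≤ 1/3 — false.
(d) product: |A| = 5, |A ∩ B| = 3; needs |A ∩ B| ≤ |A ∖ B| — false.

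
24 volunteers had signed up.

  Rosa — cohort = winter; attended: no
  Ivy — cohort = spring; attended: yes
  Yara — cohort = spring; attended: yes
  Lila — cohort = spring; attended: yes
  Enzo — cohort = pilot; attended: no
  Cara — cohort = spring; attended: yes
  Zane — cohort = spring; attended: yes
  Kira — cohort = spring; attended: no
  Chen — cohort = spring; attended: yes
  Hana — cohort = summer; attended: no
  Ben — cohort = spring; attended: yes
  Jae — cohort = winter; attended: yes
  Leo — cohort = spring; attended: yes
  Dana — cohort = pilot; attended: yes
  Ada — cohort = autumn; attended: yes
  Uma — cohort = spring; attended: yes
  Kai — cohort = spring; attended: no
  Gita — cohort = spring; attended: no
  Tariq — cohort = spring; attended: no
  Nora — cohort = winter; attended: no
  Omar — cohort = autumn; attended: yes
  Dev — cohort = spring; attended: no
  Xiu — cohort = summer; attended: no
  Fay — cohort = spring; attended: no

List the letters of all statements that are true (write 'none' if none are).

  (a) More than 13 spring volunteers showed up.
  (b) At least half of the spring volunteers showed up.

(b)

|A| = 15, |A ∩ B| = 9, |A ∖ B| = 6.
(a) |A ∩ B| > 13: fails.
(b) |A ∩ B| ≥ |A ∖ B|: holds.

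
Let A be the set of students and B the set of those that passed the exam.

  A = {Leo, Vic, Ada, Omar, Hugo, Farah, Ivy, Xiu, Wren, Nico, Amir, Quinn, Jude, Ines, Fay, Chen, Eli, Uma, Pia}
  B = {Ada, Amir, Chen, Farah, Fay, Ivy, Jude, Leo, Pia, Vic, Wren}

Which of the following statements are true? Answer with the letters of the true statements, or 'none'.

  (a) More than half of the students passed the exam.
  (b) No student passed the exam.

(a)

|A| = 19, |A ∩ B| = 11, |A ∖ B| = 8.
(a) |A ∩ B| > |A ∖ B|: holds.
(b) A ∩ B = ∅ (|A ∩ B| = 0): fails.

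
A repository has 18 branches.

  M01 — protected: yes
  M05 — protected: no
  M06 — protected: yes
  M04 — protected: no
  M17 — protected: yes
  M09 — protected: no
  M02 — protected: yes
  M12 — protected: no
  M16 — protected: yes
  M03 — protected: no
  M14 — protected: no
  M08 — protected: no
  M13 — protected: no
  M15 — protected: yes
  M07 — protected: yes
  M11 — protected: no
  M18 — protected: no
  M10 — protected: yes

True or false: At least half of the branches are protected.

'At least half of the branches are protected' holds iff |A ∩ B| ≥ |A ∖ B|.
|A| = 18, |A ∩ B| = 8, |A ∖ B| = 10.
8 < 10, so the statement is false.

False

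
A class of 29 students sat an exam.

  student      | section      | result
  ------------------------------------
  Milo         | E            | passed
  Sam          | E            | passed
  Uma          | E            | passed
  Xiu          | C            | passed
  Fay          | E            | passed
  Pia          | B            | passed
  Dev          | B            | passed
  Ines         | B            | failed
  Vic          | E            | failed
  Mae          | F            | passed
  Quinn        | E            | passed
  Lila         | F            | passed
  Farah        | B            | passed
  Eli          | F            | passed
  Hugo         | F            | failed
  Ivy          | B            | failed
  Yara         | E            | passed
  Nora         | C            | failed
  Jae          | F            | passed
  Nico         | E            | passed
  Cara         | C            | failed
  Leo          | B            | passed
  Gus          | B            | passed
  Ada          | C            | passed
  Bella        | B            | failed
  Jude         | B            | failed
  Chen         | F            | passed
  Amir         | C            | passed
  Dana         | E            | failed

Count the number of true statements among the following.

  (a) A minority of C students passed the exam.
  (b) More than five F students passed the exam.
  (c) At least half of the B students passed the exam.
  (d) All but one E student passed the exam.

(a) C: |A| = 5, |A ∩ B| = 3; needs |A ∩ B| < |A ∖ B| — false.
(b) F: |A| = 6, |A ∩ B| = 5; needs |A ∩ B| > 5 — false.
(c) B: |A| = 9, |A ∩ B| = 5; needs |A ∩ B| ≥ |A ∖ B| — true.
(d) E: |A| = 9, |A ∩ B| = 7; needs |A ∖ B| = 1 — false.

1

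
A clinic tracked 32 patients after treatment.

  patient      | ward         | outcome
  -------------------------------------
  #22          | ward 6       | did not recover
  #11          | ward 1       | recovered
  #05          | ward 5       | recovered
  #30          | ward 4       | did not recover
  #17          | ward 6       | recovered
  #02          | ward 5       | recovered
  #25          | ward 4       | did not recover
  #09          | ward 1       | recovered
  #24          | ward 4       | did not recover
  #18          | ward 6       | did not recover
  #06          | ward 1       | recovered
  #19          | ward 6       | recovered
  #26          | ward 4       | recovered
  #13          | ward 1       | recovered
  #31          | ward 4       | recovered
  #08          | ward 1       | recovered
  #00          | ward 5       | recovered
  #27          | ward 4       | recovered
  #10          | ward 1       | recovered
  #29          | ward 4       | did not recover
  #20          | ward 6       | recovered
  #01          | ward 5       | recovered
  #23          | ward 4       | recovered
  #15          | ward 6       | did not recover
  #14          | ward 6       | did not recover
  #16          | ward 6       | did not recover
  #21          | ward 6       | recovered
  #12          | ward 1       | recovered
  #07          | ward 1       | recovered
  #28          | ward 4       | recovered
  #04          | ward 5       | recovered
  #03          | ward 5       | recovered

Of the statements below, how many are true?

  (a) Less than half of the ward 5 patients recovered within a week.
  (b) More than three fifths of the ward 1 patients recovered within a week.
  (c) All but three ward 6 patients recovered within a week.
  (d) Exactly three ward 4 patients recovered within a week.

1

(a) ward 5: |A| = 6, |A ∩ B| = 6; needs |A ∩ B| < |A ∖ B| — false.
(b) ward 1: |A| = 8, |A ∩ B| = 8; needs |A ∩ B| / |A| > 3/5 — true.
(c) ward 6: |A| = 9, |A ∩ B| = 4; needs |A ∖ B| = 3 — false.
(d) ward 4: |A| = 9, |A ∩ B| = 5; needs |A ∩ B| = 3 — false.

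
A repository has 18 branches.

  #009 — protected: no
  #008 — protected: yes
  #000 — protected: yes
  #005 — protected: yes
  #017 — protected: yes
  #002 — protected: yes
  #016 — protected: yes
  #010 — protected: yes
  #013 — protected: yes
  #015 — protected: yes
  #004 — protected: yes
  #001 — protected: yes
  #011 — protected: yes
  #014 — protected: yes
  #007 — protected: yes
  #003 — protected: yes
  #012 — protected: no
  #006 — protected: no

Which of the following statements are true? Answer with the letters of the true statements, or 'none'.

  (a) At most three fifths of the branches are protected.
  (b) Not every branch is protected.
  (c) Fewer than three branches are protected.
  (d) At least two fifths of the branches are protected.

|A| = 18, |A ∩ B| = 15, |A ∖ B| = 3.
(a) |A ∩ B| / |A| ≤ 3/5: fails.
(b) A ⊄ B (|A ∖ B| ≥ 1): holds.
(c) |A ∩ B| < 3: fails.
(d) |A ∩ B| / |A| ≥ 2/5: holds.

(b), (d)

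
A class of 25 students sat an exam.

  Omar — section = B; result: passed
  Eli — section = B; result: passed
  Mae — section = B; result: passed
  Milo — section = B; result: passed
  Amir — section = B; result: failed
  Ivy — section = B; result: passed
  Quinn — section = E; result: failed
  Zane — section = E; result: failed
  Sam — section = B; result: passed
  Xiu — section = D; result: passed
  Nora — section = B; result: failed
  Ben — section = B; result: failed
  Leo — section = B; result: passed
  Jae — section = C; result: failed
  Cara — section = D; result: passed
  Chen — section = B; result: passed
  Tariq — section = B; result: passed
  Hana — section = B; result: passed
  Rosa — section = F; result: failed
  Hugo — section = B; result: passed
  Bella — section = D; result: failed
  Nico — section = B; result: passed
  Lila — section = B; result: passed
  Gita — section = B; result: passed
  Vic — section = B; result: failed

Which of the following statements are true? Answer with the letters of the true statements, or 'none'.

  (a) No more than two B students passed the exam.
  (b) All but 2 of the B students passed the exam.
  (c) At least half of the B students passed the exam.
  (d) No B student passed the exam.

(c)

|A| = 18, |A ∩ B| = 14, |A ∖ B| = 4.
(a) |A ∩ B| ≤ 2: fails.
(b) |A ∖ B| = 2: fails.
(c) |A ∩ B| ≥ |A ∖ B|: holds.
(d) A ∩ B = ∅ (|A ∩ B| = 0): fails.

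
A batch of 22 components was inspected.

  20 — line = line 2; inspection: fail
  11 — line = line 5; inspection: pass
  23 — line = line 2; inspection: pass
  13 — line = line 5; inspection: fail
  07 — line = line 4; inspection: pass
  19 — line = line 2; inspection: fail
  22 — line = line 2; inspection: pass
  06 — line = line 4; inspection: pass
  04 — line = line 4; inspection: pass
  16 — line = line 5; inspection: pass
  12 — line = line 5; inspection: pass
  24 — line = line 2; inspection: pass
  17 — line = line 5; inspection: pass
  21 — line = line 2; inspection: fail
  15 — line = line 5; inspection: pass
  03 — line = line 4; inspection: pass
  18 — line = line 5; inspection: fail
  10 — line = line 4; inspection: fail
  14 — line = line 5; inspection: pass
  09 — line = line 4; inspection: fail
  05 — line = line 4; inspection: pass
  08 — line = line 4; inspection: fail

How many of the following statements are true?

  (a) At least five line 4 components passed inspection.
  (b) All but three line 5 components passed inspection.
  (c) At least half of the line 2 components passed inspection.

2

(a) line 4: |A| = 8, |A ∩ B| = 5; needs |A ∩ B| ≥ 5 — true.
(b) line 5: |A| = 8, |A ∩ B| = 6; needs |A ∖ B| = 3 — false.
(c) line 2: |A| = 6, |A ∩ B| = 3; needs |A ∩ B| ≥ |A ∖ B| — true.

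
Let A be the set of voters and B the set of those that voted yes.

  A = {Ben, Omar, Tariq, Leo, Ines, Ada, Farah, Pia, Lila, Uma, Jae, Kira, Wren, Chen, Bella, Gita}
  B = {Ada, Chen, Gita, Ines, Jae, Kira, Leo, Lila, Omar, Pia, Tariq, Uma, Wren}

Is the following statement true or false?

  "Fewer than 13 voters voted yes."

False

Truth condition: |A ∩ B| < 13.
|A| = 16, |A ∩ B| = 13, |A ∖ B| = 3.
|A ∩ B| = 13, so the statement is false.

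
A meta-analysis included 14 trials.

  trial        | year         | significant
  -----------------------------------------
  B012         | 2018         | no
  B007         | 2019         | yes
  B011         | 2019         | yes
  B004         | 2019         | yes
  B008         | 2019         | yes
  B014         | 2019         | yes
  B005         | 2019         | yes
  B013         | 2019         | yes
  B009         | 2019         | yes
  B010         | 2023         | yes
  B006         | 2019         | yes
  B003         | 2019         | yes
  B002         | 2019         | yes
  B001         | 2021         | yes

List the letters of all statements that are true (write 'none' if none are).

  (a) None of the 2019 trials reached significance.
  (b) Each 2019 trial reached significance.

(b)

|A| = 11, |A ∩ B| = 11, |A ∖ B| = 0.
(a) A ∩ B = ∅ (|A ∩ B| = 0): fails.
(b) A ⊆ B, i.e. every element of A is in B (|A ∖ B| = 0): holds.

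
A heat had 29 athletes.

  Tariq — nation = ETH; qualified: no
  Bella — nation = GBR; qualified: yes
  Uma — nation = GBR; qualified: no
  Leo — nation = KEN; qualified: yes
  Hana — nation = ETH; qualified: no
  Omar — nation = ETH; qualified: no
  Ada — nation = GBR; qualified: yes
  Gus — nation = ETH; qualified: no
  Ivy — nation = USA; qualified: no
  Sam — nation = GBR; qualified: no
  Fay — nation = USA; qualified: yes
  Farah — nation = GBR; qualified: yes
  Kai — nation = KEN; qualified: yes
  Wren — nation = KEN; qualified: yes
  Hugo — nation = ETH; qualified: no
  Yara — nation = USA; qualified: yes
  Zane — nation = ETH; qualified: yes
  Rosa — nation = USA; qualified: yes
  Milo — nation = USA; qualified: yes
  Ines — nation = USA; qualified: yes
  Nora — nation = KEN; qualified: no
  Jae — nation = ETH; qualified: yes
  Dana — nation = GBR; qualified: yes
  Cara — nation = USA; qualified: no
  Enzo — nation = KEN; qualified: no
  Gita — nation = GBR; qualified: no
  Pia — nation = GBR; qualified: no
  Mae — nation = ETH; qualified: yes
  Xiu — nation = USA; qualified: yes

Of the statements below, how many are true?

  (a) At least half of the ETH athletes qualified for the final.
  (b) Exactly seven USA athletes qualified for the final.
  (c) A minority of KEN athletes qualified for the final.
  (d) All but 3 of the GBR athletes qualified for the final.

0

(a) ETH: |A| = 8, |A ∩ B| = 3; needs |A ∩ B| ≥ |A ∖ B| — false.
(b) USA: |A| = 8, |A ∩ B| = 6; needs |A ∩ B| = 7 — false.
(c) KEN: |A| = 5, |A ∩ B| = 3; needs |A ∩ B| < |A ∖ B| — false.
(d) GBR: |A| = 8, |A ∩ B| = 4; needs |A ∖ B| = 3 — false.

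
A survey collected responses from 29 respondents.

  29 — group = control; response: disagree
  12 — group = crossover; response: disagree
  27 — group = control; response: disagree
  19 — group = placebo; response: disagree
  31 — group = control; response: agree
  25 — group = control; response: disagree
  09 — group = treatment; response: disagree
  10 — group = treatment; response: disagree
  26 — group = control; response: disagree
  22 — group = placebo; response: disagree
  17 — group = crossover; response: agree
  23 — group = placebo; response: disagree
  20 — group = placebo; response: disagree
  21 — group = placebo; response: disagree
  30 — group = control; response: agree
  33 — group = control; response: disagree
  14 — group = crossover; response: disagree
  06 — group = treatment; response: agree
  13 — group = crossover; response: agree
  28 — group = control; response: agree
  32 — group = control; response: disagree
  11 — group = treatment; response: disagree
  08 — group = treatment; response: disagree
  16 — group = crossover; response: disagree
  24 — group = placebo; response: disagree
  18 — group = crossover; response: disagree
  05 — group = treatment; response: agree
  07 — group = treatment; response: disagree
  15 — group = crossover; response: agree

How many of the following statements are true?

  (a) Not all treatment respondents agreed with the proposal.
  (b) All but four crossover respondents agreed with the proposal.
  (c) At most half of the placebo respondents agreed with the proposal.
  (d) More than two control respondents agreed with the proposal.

(a) treatment: |A| = 7, |A ∩ B| = 2; needs A ⊄ B (|A ∖ B| ≥ 1) — true.
(b) crossover: |A| = 7, |A ∩ B| = 3; needs |A ∖ B| = 4 — true.
(c) placebo: |A| = 6, |A ∩ B| = 0; needs |A ∩ B| ≤ |A ∖ B| — true.
(d) control: |A| = 9, |A ∩ B| = 3; needs |A ∩ B| > 2 — true.

4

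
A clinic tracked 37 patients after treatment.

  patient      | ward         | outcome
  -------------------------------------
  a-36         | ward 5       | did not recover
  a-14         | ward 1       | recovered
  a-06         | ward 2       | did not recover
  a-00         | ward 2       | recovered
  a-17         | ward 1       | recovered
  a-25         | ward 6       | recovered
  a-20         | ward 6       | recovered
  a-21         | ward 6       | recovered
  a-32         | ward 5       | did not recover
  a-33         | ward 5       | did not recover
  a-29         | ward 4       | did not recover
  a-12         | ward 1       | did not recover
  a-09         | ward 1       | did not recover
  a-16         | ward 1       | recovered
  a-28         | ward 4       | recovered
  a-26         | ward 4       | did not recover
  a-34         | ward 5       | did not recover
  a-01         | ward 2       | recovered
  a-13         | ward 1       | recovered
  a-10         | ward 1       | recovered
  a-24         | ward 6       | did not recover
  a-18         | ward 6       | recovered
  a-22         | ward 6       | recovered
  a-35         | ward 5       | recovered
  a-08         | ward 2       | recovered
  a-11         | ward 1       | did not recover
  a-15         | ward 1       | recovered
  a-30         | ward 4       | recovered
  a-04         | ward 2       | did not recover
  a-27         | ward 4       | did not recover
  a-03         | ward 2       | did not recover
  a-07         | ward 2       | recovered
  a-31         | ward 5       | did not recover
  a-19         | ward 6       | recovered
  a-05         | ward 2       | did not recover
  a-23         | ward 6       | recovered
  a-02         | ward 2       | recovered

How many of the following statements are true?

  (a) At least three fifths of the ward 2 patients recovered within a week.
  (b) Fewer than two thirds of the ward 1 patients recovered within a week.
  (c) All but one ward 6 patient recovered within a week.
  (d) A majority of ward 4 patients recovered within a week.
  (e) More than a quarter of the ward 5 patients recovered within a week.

(a) ward 2: |A| = 9, |A ∩ B| = 5; needs |A ∩ B| / |A| ≥ 3/5 — false.
(b) ward 1: |A| = 9, |A ∩ B| = 6; needs |A ∩ B| / |A| < 2/3 — false.
(c) ward 6: |A| = 8, |A ∩ B| = 7; needs |A ∖ B| = 1 — true.
(d) ward 4: |A| = 5, |A ∩ B| = 2; needs |A ∩ B| > |A ∖ B| — false.
(e) ward 5: |A| = 6, |A ∩ B| = 1; needs |A ∩ B| / |A| > 1/4 — false.

1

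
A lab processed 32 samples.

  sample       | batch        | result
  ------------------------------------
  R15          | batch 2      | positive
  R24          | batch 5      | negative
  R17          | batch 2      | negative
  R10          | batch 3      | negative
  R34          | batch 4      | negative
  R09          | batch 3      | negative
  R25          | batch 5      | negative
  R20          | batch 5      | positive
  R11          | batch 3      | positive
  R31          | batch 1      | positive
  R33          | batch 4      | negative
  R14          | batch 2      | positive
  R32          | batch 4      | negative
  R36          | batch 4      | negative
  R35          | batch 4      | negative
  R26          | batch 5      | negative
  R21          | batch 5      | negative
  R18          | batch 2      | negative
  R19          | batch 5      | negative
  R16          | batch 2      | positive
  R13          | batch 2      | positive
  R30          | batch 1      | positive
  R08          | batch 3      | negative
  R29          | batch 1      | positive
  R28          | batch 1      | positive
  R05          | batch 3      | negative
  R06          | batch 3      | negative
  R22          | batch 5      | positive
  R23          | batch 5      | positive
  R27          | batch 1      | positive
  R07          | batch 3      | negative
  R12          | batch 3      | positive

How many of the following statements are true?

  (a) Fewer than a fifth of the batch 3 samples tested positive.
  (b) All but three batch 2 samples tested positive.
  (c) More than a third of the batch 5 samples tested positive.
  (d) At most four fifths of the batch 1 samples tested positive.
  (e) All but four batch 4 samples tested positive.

1

(a) batch 3: |A| = 8, |A ∩ B| = 2; needs |A ∩ B| / |A| < 1/5 — false.
(b) batch 2: |A| = 6, |A ∩ B| = 4; needs |A ∖ B| = 3 — false.
(c) batch 5: |A| = 8, |A ∩ B| = 3; needs |A ∩ B| / |A| > 1/3 — true.
(d) batch 1: |A| = 5, |A ∩ B| = 5; needs |A ∩ B| / |A| ≤ 4/5 — false.
(e) batch 4: |A| = 5, |A ∩ B| = 0; needs |A ∖ B| = 4 — false.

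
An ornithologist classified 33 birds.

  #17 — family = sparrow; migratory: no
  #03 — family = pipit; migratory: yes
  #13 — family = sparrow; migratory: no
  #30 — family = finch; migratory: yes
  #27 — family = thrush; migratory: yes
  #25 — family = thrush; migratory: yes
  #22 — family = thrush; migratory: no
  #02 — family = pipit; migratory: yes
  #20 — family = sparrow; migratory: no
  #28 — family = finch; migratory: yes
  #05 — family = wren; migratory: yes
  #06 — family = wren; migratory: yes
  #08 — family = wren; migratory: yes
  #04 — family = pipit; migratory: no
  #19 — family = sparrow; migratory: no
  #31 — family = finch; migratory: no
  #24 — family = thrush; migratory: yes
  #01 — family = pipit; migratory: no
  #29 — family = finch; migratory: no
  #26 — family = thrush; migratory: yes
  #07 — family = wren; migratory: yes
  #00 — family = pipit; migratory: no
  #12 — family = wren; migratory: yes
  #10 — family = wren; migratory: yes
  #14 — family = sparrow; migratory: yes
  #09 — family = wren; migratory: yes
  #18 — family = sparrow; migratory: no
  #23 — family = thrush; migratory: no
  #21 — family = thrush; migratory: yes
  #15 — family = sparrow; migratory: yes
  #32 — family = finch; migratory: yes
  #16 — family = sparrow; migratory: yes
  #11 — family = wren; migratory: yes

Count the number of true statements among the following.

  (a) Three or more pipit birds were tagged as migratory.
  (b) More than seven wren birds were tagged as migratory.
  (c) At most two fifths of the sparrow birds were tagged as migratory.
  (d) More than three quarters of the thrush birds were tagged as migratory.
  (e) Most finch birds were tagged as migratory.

(a) pipit: |A| = 5, |A ∩ B| = 2; needs |A ∩ B| ≥ 3 — false.
(b) wren: |A| = 8, |A ∩ B| = 8; needs |A ∩ B| > 7 — true.
(c) sparrow: |A| = 8, |A ∩ B| = 3; needs |A ∩ B| / |A| ≤ 2/5 — true.
(d) thrush: |A| = 7, |A ∩ B| = 5; needs |A ∩ B| / |A| > 3/4 — false.
(e) finch: |A| = 5, |A ∩ B| = 3; needs |A ∩ B| > |A ∖ B| — true.

3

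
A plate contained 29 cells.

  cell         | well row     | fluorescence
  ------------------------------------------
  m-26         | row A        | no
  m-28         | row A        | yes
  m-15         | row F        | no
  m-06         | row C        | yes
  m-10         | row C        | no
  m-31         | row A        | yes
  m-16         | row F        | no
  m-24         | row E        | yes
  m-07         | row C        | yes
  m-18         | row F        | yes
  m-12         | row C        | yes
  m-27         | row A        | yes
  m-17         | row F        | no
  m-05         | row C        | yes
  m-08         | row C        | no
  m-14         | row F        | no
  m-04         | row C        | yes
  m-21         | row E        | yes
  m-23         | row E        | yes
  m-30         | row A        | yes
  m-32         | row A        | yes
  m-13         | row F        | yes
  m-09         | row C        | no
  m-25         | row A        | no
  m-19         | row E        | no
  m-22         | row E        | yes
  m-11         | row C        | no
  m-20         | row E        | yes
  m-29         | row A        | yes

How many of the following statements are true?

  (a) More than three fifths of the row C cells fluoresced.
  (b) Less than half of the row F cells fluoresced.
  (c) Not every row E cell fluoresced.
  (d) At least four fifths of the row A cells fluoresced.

(a) row C: |A| = 9, |A ∩ B| = 5; needs |A ∩ B| / |A| > 3/5 — false.
(b) row F: |A| = 6, |A ∩ B| = 2; needs |A ∩ B| < |A ∖ B| — true.
(c) row E: |A| = 6, |A ∩ B| = 5; needs A ⊄ B (|A ∖ B| ≥ 1) — true.
(d) row A: |A| = 8, |A ∩ B| = 6; needs |A ∩ B| / |A| ≥ 4/5 — false.

2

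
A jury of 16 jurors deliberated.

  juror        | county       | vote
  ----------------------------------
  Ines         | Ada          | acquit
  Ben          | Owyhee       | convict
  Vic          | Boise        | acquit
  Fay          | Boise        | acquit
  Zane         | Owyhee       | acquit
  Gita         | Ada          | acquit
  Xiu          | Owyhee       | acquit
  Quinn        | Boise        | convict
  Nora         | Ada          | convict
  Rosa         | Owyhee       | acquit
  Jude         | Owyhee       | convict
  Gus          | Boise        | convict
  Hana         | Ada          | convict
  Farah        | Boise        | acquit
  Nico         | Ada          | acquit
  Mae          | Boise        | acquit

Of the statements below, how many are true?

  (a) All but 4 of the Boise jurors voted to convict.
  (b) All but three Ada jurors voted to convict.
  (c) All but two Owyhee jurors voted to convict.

2

(a) Boise: |A| = 6, |A ∩ B| = 2; needs |A ∖ B| = 4 — true.
(b) Ada: |A| = 5, |A ∩ B| = 2; needs |A ∖ B| = 3 — true.
(c) Owyhee: |A| = 5, |A ∩ B| = 2; needs |A ∖ B| = 2 — false.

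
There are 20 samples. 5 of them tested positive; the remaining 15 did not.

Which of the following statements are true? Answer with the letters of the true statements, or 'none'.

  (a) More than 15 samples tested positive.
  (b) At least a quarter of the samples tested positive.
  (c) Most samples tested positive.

|A| = 20, |A ∩ B| = 5, |A ∖ B| = 15.
(a) |A ∩ B| > 15: fails.
(b) |A ∩ B| / |A| ≥ 1/4: holds.
(c) |A ∩ B| > |A ∖ B|: fails.

(b)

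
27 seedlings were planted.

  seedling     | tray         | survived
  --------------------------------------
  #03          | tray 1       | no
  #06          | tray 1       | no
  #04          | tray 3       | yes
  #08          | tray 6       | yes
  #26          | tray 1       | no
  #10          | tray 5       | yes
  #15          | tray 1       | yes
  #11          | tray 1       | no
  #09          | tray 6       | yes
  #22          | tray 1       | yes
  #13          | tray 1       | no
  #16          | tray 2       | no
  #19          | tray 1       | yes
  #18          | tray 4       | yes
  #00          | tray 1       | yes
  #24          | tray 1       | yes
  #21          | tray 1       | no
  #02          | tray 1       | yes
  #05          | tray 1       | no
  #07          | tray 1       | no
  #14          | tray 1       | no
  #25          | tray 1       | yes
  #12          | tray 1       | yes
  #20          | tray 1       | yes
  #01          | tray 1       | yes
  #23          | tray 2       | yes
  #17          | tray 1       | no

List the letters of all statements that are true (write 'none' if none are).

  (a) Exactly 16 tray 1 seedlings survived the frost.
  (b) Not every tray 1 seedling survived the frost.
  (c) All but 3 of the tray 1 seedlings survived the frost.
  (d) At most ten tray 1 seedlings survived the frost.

|A| = 20, |A ∩ B| = 10, |A ∖ B| = 10.
(a) |A ∩ B| = 16: fails.
(b) A ⊄ B (|A ∖ B| ≥ 1): holds.
(c) |A ∖ B| = 3: fails.
(d) |A ∩ B| ≤ 10: holds.

(b), (d)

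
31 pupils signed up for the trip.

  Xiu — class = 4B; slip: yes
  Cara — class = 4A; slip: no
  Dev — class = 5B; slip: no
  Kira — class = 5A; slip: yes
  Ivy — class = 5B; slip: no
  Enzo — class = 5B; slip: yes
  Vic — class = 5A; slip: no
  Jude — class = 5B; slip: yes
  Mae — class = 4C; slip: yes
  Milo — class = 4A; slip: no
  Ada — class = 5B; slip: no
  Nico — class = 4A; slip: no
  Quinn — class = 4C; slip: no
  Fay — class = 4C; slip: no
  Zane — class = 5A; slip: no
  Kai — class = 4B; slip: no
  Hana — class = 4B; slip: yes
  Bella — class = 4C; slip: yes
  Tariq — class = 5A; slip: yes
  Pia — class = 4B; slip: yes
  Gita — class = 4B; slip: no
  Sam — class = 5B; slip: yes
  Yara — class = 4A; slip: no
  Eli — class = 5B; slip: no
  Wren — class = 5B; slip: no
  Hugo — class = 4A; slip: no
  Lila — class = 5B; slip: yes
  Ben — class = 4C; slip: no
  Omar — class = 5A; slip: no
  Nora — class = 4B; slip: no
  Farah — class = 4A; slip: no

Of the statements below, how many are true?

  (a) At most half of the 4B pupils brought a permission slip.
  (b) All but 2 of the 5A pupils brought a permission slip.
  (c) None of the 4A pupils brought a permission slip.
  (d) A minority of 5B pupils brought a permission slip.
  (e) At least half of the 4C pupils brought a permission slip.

(a) 4B: |A| = 6, |A ∩ B| = 3; needs |A ∩ B| ≤ |A ∖ B| — true.
(b) 5A: |A| = 5, |A ∩ B| = 2; needs |A ∖ B| = 2 — false.
(c) 4A: |A| = 6, |A ∩ B| = 0; needs A ∩ B = ∅ (|A ∩ B| = 0) — true.
(d) 5B: |A| = 9, |A ∩ B| = 4; needs |A ∩ B| < |A ∖ B| — true.
(e) 4C: |A| = 5, |A ∩ B| = 2; needs |A ∩ B| ≥ |A ∖ B| — false.

3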